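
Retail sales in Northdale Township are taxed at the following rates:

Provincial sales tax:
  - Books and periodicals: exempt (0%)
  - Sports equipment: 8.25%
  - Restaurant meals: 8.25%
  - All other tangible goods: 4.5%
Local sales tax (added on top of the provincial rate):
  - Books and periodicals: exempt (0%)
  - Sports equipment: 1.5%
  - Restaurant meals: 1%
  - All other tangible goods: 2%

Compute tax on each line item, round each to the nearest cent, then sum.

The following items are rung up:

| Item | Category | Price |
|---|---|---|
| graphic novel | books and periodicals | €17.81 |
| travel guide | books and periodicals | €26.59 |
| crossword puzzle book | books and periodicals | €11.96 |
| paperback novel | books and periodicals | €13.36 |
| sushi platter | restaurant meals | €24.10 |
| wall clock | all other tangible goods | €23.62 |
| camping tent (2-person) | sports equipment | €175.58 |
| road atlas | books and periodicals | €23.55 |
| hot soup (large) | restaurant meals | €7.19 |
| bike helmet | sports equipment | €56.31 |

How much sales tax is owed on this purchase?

€27.05

Graphic novel €17.81: books and periodicals → 0% + 0% local = 0% → €0.00
Travel guide €26.59: books and periodicals → 0% + 0% local = 0% → €0.00
Crossword puzzle book €11.96: books and periodicals → 0% + 0% local = 0% → €0.00
Paperback novel €13.36: books and periodicals → 0% + 0% local = 0% → €0.00
Sushi platter €24.10: restaurant meals → 8.25% + 1% local = 9.25% → €2.23
Wall clock €23.62: all other tangible goods → 4.5% + 2% local = 6.5% → €1.54
Camping tent (2-person) €175.58: sports equipment → 8.25% + 1.5% local = 9.75% → €17.12
Road atlas €23.55: books and periodicals → 0% + 0% local = 0% → €0.00
Hot soup (large) €7.19: restaurant meals → 8.25% + 1% local = 9.25% → €0.67
Bike helmet €56.31: sports equipment → 8.25% + 1.5% local = 9.75% → €5.49
Total tax = €2.23 + €1.54 + €17.12 + €0.67 + €5.49 = €27.05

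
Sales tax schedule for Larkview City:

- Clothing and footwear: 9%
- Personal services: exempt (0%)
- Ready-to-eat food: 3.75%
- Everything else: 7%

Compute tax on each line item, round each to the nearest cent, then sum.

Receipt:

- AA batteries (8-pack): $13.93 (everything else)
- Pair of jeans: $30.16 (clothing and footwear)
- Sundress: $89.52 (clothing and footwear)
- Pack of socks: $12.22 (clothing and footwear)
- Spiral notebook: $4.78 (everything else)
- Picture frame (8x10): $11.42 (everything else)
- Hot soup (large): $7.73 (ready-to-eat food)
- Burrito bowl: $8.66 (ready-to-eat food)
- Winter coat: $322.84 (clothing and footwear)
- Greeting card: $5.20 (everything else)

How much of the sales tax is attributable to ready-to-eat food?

Hot soup (large) $7.73: ready-to-eat food → 3.75% → $0.29
Burrito bowl $8.66: ready-to-eat food → 3.75% → $0.32
Tax on ready-to-eat food = $0.29 + $0.32 = $0.61

$0.61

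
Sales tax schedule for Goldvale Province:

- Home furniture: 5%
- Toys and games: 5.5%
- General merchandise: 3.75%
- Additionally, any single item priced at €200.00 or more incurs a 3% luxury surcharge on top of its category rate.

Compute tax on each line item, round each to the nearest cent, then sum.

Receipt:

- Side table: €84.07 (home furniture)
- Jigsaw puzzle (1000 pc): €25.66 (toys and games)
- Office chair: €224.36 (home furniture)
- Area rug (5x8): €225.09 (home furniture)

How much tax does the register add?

Side table €84.07: home furniture → 5% → €4.20
Jigsaw puzzle (1000 pc) €25.66: toys and games → 5.5% → €1.41
Office chair €224.36: home furniture → 5% + 3% surcharge = 8% → €17.95
Area rug (5x8) €225.09: home furniture → 5% + 3% surcharge = 8% → €18.01
Total tax = €4.20 + €1.41 + €17.95 + €18.01 = €41.57

€41.57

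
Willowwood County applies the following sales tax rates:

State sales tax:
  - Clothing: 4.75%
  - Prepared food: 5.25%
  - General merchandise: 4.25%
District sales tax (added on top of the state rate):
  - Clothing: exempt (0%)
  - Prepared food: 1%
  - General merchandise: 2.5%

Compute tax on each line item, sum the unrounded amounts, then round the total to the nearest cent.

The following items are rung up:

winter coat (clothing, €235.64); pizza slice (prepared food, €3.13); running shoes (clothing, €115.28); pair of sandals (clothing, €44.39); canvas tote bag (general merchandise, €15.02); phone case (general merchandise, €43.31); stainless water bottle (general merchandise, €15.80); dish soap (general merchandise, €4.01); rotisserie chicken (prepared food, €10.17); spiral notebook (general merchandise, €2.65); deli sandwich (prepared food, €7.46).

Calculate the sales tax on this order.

Winter coat €235.64: clothing → 4.75% + 0% district = 4.75% → €11.1929
Pizza slice €3.13: prepared food → 5.25% + 1% district = 6.25% → €0.195625
Running shoes €115.28: clothing → 4.75% + 0% district = 4.75% → €5.4758
Pair of sandals €44.39: clothing → 4.75% + 0% district = 4.75% → €2.108525
Canvas tote bag €15.02: general merchandise → 4.25% + 2.5% district = 6.75% → €1.01385
Phone case €43.31: general merchandise → 4.25% + 2.5% district = 6.75% → €2.923425
Stainless water bottle €15.80: general merchandise → 4.25% + 2.5% district = 6.75% → €1.0665
Dish soap €4.01: general merchandise → 4.25% + 2.5% district = 6.75% → €0.270675
Rotisserie chicken €10.17: prepared food → 5.25% + 1% district = 6.25% → €0.635625
Spiral notebook €2.65: general merchandise → 4.25% + 2.5% district = 6.75% → €0.178875
Deli sandwich €7.46: prepared food → 5.25% + 1% district = 6.25% → €0.46625
Unrounded tax sum = €25.52805 → €25.53

€25.53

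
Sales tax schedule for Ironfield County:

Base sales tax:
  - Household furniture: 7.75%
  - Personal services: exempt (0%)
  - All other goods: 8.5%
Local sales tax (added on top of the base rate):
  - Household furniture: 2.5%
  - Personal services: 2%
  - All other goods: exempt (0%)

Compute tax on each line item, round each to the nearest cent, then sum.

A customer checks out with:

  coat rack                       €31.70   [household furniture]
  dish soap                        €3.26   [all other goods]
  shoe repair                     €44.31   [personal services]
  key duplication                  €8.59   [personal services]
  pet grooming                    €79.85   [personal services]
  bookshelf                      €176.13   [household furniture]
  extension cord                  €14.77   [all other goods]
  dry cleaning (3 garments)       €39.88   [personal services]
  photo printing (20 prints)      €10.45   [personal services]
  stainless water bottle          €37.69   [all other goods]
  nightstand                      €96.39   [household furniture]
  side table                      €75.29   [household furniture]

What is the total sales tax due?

Coat rack €31.70: household furniture → 7.75% + 2.5% local = 10.25% → €3.25
Dish soap €3.26: all other goods → 8.5% + 0% local = 8.5% → €0.28
Shoe repair €44.31: personal services → 0% + 2% local = 2% → €0.89
Key duplication €8.59: personal services → 0% + 2% local = 2% → €0.17
Pet grooming €79.85: personal services → 0% + 2% local = 2% → €1.60
Bookshelf €176.13: household furniture → 7.75% + 2.5% local = 10.25% → €18.05
Extension cord €14.77: all other goods → 8.5% + 0% local = 8.5% → €1.26
Dry cleaning (3 garments) €39.88: personal services → 0% + 2% local = 2% → €0.80
Photo printing (20 prints) €10.45: personal services → 0% + 2% local = 2% → €0.21
Stainless water bottle €37.69: all other goods → 8.5% + 0% local = 8.5% → €3.20
Nightstand €96.39: household furniture → 7.75% + 2.5% local = 10.25% → €9.88
Side table €75.29: household furniture → 7.75% + 2.5% local = 10.25% → €7.72
Total tax = €3.25 + €0.28 + €0.89 + €0.17 + €1.60 + €18.05 + €1.26 + €0.80 + €0.21 + €3.20 + €9.88 + €7.72 = €47.31

€47.31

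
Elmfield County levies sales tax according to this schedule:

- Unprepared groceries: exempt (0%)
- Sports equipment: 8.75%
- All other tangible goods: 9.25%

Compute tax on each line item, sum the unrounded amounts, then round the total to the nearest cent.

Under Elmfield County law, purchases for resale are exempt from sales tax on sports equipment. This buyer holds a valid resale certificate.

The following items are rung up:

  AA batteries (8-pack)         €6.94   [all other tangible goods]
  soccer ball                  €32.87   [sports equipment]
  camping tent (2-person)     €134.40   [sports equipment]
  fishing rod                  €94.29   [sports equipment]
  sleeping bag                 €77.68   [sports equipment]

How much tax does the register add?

€0.64

AA batteries (8-pack) €6.94: all other tangible goods → 9.25% → €0.64195
Soccer ball €32.87: sports equipment, buyer-exempt → 0% → €0.00
Camping tent (2-person) €134.40: sports equipment, buyer-exempt → 0% → €0.00
Fishing rod €94.29: sports equipment, buyer-exempt → 0% → €0.00
Sleeping bag €77.68: sports equipment, buyer-exempt → 0% → €0.00
Unrounded tax sum = €0.64195 → €0.64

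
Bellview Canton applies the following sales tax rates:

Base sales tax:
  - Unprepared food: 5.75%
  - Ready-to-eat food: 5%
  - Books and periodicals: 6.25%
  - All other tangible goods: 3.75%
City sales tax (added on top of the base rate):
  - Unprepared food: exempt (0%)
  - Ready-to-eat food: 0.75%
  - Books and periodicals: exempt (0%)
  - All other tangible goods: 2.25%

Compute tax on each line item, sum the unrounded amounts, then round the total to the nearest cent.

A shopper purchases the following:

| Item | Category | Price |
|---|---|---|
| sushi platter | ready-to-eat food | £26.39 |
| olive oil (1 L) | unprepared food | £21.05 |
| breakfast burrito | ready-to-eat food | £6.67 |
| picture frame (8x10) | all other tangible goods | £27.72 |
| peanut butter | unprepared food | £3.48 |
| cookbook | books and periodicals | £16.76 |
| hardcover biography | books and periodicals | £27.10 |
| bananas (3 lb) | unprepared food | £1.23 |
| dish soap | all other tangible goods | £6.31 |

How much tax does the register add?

£8.17

Sushi platter £26.39: ready-to-eat food → 5% + 0.75% city = 5.75% → £1.517425
Olive oil (1 L) £21.05: unprepared food → 5.75% + 0% city = 5.75% → £1.210375
Breakfast burrito £6.67: ready-to-eat food → 5% + 0.75% city = 5.75% → £0.383525
Picture frame (8x10) £27.72: all other tangible goods → 3.75% + 2.25% city = 6% → £1.6632
Peanut butter £3.48: unprepared food → 5.75% + 0% city = 5.75% → £0.2001
Cookbook £16.76: books and periodicals → 6.25% + 0% city = 6.25% → £1.0475
Hardcover biography £27.10: books and periodicals → 6.25% + 0% city = 6.25% → £1.69375
Bananas (3 lb) £1.23: unprepared food → 5.75% + 0% city = 5.75% → £0.070725
Dish soap £6.31: all other tangible goods → 3.75% + 2.25% city = 6% → £0.3786
Unrounded tax sum = £8.1652 → £8.17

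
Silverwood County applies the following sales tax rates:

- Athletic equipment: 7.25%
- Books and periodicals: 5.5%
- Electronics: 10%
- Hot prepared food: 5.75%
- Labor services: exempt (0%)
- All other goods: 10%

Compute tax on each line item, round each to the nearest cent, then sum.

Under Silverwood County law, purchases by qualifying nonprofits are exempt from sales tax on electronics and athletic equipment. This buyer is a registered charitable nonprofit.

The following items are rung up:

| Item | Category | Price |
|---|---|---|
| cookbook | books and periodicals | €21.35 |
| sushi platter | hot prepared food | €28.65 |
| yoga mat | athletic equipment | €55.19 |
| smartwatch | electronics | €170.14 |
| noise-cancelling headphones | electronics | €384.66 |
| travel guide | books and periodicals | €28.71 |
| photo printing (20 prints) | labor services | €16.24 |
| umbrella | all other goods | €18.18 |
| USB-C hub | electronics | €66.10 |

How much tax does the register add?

€6.22

Cookbook €21.35: books and periodicals → 5.5% → €1.17
Sushi platter €28.65: hot prepared food → 5.75% → €1.65
Yoga mat €55.19: athletic equipment, buyer-exempt → 0% → €0.00
Smartwatch €170.14: electronics, buyer-exempt → 0% → €0.00
Noise-cancelling headphones €384.66: electronics, buyer-exempt → 0% → €0.00
Travel guide €28.71: books and periodicals → 5.5% → €1.58
Photo printing (20 prints) €16.24: labor services → 0% → €0.00
Umbrella €18.18: all other goods → 10% → €1.82
USB-C hub €66.10: electronics, buyer-exempt → 0% → €0.00
Total tax = €1.17 + €1.65 + €1.58 + €1.82 = €6.22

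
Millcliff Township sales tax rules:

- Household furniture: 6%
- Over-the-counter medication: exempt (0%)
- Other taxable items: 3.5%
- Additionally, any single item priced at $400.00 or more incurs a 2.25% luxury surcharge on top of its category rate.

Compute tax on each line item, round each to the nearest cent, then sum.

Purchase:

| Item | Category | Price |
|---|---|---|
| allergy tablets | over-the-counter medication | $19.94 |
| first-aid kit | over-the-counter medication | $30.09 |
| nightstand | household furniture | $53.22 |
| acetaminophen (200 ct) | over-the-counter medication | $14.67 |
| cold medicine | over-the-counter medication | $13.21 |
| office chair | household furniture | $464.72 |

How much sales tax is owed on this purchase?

Allergy tablets $19.94: over-the-counter medication → 0% → $0.00
First-aid kit $30.09: over-the-counter medication → 0% → $0.00
Nightstand $53.22: household furniture → 6% → $3.19
Acetaminophen (200 ct) $14.67: over-the-counter medication → 0% → $0.00
Cold medicine $13.21: over-the-counter medication → 0% → $0.00
Office chair $464.72: household furniture → 6% + 2.25% surcharge = 8.25% → $38.34
Total tax = $3.19 + $38.34 = $41.53

$41.53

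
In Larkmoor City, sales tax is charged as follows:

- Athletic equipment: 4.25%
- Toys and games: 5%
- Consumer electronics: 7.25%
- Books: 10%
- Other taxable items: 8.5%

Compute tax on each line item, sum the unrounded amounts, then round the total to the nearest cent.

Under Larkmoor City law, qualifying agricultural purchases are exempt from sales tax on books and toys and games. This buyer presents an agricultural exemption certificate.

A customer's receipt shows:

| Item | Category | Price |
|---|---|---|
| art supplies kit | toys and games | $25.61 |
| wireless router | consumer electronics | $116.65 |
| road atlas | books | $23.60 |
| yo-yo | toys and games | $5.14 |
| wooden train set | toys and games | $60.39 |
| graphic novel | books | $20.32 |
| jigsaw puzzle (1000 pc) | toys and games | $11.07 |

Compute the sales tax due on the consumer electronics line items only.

Wireless router $116.65: consumer electronics → 7.25% → $8.457125
Tax on consumer electronics: unrounded sum = $8.457125 → $8.46

$8.46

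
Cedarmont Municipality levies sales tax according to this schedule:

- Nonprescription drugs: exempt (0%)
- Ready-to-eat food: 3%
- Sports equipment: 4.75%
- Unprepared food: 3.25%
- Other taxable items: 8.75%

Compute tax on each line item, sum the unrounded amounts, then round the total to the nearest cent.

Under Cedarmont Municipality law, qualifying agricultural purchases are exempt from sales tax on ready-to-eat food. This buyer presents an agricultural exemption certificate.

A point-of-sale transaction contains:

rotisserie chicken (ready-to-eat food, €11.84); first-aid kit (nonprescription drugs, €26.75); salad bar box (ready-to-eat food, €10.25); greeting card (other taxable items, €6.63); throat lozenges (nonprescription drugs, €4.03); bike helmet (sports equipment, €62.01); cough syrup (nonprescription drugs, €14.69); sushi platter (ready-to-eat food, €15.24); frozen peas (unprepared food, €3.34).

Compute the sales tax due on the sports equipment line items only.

Bike helmet €62.01: sports equipment → 4.75% → €2.945475
Tax on sports equipment: unrounded sum = €2.945475 → €2.95

€2.95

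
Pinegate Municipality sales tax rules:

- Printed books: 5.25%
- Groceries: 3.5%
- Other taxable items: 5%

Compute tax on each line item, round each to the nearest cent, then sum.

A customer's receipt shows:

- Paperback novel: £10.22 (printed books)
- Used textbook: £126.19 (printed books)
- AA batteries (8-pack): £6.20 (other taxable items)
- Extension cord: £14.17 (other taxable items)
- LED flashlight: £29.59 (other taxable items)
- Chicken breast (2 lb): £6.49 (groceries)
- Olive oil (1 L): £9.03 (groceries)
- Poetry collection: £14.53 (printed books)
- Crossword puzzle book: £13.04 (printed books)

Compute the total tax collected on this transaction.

Paperback novel £10.22: printed books → 5.25% → £0.54
Used textbook £126.19: printed books → 5.25% → £6.62
AA batteries (8-pack) £6.20: other taxable items → 5% → £0.31
Extension cord £14.17: other taxable items → 5% → £0.71
LED flashlight £29.59: other taxable items → 5% → £1.48
Chicken breast (2 lb) £6.49: groceries → 3.5% → £0.23
Olive oil (1 L) £9.03: groceries → 3.5% → £0.32
Poetry collection £14.53: printed books → 5.25% → £0.76
Crossword puzzle book £13.04: printed books → 5.25% → £0.68
Total tax = £0.54 + £6.62 + £0.31 + £0.71 + £1.48 + £0.23 + £0.32 + £0.76 + £0.68 = £11.65

£11.65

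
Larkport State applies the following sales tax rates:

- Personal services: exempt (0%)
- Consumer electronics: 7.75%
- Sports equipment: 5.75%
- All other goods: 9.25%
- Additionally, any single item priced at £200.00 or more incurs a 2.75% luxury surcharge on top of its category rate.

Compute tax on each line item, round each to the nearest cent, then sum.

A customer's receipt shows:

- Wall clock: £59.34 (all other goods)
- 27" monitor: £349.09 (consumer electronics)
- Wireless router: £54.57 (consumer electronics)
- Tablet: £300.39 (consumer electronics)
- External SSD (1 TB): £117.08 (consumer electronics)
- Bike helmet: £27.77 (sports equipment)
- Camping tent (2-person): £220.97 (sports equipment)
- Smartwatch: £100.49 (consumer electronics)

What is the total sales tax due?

£115.15

Wall clock £59.34: all other goods → 9.25% → £5.49
27" monitor £349.09: consumer electronics → 7.75% + 2.75% surcharge = 10.5% → £36.65
Wireless router £54.57: consumer electronics → 7.75% → £4.23
Tablet £300.39: consumer electronics → 7.75% + 2.75% surcharge = 10.5% → £31.54
External SSD (1 TB) £117.08: consumer electronics → 7.75% → £9.07
Bike helmet £27.77: sports equipment → 5.75% → £1.60
Camping tent (2-person) £220.97: sports equipment → 5.75% + 2.75% surcharge = 8.5% → £18.78
Smartwatch £100.49: consumer electronics → 7.75% → £7.79
Total tax = £5.49 + £36.65 + £4.23 + £31.54 + £9.07 + £1.60 + £18.78 + £7.79 = £115.15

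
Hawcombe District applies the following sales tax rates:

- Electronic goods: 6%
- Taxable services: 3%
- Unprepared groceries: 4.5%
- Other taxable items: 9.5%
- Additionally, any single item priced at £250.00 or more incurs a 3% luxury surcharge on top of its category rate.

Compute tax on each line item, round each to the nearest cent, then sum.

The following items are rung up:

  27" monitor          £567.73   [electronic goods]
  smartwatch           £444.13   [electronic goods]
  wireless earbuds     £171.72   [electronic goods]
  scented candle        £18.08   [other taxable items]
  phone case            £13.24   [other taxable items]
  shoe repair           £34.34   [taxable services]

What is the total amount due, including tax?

£1354.62

27" monitor £567.73: electronic goods → 6% + 3% surcharge = 9% → £51.10
Smartwatch £444.13: electronic goods → 6% + 3% surcharge = 9% → £39.97
Wireless earbuds £171.72: electronic goods → 6% → £10.30
Scented candle £18.08: other taxable items → 9.5% → £1.72
Phone case £13.24: other taxable items → 9.5% → £1.26
Shoe repair £34.34: taxable services → 3% → £1.03
Subtotal = £1249.24; tax = £105.38; total due = £1354.62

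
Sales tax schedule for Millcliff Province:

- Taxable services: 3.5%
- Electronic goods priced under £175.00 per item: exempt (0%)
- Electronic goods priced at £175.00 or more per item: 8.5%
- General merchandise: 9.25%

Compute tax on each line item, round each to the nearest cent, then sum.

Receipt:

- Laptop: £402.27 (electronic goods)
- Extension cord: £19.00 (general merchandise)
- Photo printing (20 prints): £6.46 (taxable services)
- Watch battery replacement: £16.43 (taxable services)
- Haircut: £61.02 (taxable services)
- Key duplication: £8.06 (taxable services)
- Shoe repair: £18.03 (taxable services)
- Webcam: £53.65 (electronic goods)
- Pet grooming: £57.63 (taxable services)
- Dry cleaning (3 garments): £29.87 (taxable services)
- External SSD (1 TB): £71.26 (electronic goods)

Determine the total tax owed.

Laptop £402.27: electronic goods, £175.00 or more → 8.5% → £34.19
Extension cord £19.00: general merchandise → 9.25% → £1.76
Photo printing (20 prints) £6.46: taxable services → 3.5% → £0.23
Watch battery replacement £16.43: taxable services → 3.5% → £0.58
Haircut £61.02: taxable services → 3.5% → £2.14
Key duplication £8.06: taxable services → 3.5% → £0.28
Shoe repair £18.03: taxable services → 3.5% → £0.63
Webcam £53.65: electronic goods, under £175.00 → 0% → £0.00
Pet grooming £57.63: taxable services → 3.5% → £2.02
Dry cleaning (3 garments) £29.87: taxable services → 3.5% → £1.05
External SSD (1 TB) £71.26: electronic goods, under £175.00 → 0% → £0.00
Total tax = £34.19 + £1.76 + £0.23 + £0.58 + £2.14 + £0.28 + £0.63 + £2.02 + £1.05 = £42.88

£42.88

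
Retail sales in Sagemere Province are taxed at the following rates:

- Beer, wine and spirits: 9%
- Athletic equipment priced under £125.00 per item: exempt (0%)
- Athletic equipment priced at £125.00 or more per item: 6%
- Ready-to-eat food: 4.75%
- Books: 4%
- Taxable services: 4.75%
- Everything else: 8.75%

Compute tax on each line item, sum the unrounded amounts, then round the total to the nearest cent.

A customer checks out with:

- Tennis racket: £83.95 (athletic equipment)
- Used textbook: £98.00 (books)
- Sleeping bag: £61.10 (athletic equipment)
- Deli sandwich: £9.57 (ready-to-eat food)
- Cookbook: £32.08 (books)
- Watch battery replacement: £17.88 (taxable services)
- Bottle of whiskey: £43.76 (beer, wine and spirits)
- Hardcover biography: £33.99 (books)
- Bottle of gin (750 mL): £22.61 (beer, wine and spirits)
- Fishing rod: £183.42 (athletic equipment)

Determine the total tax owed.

£24.85

Tennis racket £83.95: athletic equipment, under £125.00 → 0% → £0.00
Used textbook £98.00: books → 4% → £3.92
Sleeping bag £61.10: athletic equipment, under £125.00 → 0% → £0.00
Deli sandwich £9.57: ready-to-eat food → 4.75% → £0.454575
Cookbook £32.08: books → 4% → £1.2832
Watch battery replacement £17.88: taxable services → 4.75% → £0.8493
Bottle of whiskey £43.76: beer, wine and spirits → 9% → £3.9384
Hardcover biography £33.99: books → 4% → £1.3596
Bottle of gin (750 mL) £22.61: beer, wine and spirits → 9% → £2.0349
Fishing rod £183.42: athletic equipment, £125.00 or more → 6% → £11.0052
Unrounded tax sum = £24.845175 → £24.85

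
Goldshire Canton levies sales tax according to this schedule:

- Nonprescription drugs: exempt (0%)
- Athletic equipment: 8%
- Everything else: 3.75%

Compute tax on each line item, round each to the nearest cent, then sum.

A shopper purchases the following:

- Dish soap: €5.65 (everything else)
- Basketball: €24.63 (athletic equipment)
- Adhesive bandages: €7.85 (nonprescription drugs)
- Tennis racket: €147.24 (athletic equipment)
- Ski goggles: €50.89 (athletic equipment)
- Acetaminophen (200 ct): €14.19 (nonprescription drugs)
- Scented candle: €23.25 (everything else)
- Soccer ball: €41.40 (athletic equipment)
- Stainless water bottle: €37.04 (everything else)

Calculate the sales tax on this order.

Dish soap €5.65: everything else → 3.75% → €0.21
Basketball €24.63: athletic equipment → 8% → €1.97
Adhesive bandages €7.85: nonprescription drugs → 0% → €0.00
Tennis racket €147.24: athletic equipment → 8% → €11.78
Ski goggles €50.89: athletic equipment → 8% → €4.07
Acetaminophen (200 ct) €14.19: nonprescription drugs → 0% → €0.00
Scented candle €23.25: everything else → 3.75% → €0.87
Soccer ball €41.40: athletic equipment → 8% → €3.31
Stainless water bottle €37.04: everything else → 3.75% → €1.39
Total tax = €0.21 + €1.97 + €11.78 + €4.07 + €0.87 + €3.31 + €1.39 = €23.60

€23.60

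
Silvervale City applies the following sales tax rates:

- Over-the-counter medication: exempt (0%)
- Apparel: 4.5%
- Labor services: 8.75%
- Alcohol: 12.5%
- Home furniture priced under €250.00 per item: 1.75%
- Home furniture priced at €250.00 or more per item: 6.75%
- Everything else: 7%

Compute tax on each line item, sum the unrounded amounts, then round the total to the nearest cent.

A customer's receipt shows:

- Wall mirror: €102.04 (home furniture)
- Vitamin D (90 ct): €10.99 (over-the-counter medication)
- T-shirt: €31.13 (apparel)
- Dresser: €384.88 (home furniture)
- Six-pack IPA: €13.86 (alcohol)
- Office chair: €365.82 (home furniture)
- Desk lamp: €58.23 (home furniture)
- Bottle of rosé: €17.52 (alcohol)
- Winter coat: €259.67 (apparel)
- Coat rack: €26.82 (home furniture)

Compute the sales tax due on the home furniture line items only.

Wall mirror €102.04: home furniture, under €250.00 → 1.75% → €1.7857
Dresser €384.88: home furniture, €250.00 or more → 6.75% → €25.9794
Office chair €365.82: home furniture, €250.00 or more → 6.75% → €24.69285
Desk lamp €58.23: home furniture, under €250.00 → 1.75% → €1.019025
Coat rack €26.82: home furniture, under €250.00 → 1.75% → €0.46935
Tax on home furniture: unrounded sum = €53.946325 → €53.95

€53.95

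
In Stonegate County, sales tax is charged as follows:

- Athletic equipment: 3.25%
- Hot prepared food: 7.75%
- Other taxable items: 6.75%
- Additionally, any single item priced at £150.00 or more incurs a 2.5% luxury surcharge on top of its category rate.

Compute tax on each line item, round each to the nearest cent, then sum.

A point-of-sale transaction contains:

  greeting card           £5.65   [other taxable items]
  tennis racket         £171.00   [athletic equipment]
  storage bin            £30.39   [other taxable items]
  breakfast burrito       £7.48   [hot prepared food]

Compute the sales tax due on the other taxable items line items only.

Greeting card £5.65: other taxable items → 6.75% → £0.38
Storage bin £30.39: other taxable items → 6.75% → £2.05
Tax on other taxable items = £0.38 + £2.05 = £2.43

£2.43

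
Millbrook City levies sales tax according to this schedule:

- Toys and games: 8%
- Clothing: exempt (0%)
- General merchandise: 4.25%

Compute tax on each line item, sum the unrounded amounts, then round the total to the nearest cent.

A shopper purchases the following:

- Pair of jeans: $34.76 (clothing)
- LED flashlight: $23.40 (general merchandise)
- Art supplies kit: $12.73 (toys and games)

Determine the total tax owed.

Pair of jeans $34.76: clothing → 0% → $0.00
LED flashlight $23.40: general merchandise → 4.25% → $0.9945
Art supplies kit $12.73: toys and games → 8% → $1.0184
Unrounded tax sum = $2.0129 → $2.01

$2.01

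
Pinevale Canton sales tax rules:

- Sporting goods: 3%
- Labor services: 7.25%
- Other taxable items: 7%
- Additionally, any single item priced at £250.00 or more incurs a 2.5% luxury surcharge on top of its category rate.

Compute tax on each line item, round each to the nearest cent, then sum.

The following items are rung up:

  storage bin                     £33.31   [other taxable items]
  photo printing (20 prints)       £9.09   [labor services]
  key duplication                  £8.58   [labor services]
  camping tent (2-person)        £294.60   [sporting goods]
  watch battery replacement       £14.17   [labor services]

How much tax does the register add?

Storage bin £33.31: other taxable items → 7% → £2.33
Photo printing (20 prints) £9.09: labor services → 7.25% → £0.66
Key duplication £8.58: labor services → 7.25% → £0.62
Camping tent (2-person) £294.60: sporting goods → 3% + 2.5% surcharge = 5.5% → £16.20
Watch battery replacement £14.17: labor services → 7.25% → £1.03
Total tax = £2.33 + £0.66 + £0.62 + £16.20 + £1.03 = £20.84

£20.84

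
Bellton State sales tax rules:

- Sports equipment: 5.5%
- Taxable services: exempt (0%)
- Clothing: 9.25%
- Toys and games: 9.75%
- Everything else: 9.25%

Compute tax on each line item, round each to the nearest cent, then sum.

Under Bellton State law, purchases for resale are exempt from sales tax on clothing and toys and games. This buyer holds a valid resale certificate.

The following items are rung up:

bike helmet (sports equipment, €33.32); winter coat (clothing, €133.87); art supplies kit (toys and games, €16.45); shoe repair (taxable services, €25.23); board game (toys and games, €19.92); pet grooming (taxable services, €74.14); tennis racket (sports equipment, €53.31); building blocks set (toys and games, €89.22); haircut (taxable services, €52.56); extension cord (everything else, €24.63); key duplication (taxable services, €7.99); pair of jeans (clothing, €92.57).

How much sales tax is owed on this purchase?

Bike helmet €33.32: sports equipment → 5.5% → €1.83
Winter coat €133.87: clothing, buyer-exempt → 0% → €0.00
Art supplies kit €16.45: toys and games, buyer-exempt → 0% → €0.00
Shoe repair €25.23: taxable services → 0% → €0.00
Board game €19.92: toys and games, buyer-exempt → 0% → €0.00
Pet grooming €74.14: taxable services → 0% → €0.00
Tennis racket €53.31: sports equipment → 5.5% → €2.93
Building blocks set €89.22: toys and games, buyer-exempt → 0% → €0.00
Haircut €52.56: taxable services → 0% → €0.00
Extension cord €24.63: everything else → 9.25% → €2.28
Key duplication €7.99: taxable services → 0% → €0.00
Pair of jeans €92.57: clothing, buyer-exempt → 0% → €0.00
Total tax = €1.83 + €2.93 + €2.28 = €7.04

€7.04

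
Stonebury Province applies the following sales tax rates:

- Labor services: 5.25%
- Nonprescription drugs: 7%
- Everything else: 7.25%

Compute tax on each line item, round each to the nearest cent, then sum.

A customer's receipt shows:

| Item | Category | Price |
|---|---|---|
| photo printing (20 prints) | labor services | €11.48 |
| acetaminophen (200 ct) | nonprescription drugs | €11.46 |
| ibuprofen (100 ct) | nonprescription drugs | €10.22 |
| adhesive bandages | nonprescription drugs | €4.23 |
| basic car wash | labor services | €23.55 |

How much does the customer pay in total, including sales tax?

€64.60

Photo printing (20 prints) €11.48: labor services → 5.25% → €0.60
Acetaminophen (200 ct) €11.46: nonprescription drugs → 7% → €0.80
Ibuprofen (100 ct) €10.22: nonprescription drugs → 7% → €0.72
Adhesive bandages €4.23: nonprescription drugs → 7% → €0.30
Basic car wash €23.55: labor services → 5.25% → €1.24
Subtotal = €60.94; tax = €3.66; total due = €64.60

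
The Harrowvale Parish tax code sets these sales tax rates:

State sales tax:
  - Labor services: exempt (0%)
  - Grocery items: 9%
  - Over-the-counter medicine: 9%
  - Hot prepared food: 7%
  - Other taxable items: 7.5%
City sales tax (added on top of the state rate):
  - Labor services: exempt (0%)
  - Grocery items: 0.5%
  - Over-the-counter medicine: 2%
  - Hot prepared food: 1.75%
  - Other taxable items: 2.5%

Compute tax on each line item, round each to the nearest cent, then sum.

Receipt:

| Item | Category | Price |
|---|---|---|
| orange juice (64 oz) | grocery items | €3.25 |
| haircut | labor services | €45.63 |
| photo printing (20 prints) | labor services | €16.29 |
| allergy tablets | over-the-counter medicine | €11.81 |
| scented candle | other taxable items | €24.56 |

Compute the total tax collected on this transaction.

€4.07

Orange juice (64 oz) €3.25: grocery items → 9% + 0.5% city = 9.5% → €0.31
Haircut €45.63: labor services → 0% + 0% city = 0% → €0.00
Photo printing (20 prints) €16.29: labor services → 0% + 0% city = 0% → €0.00
Allergy tablets €11.81: over-the-counter medicine → 9% + 2% city = 11% → €1.30
Scented candle €24.56: other taxable items → 7.5% + 2.5% city = 10% → €2.46
Total tax = €0.31 + €1.30 + €2.46 = €4.07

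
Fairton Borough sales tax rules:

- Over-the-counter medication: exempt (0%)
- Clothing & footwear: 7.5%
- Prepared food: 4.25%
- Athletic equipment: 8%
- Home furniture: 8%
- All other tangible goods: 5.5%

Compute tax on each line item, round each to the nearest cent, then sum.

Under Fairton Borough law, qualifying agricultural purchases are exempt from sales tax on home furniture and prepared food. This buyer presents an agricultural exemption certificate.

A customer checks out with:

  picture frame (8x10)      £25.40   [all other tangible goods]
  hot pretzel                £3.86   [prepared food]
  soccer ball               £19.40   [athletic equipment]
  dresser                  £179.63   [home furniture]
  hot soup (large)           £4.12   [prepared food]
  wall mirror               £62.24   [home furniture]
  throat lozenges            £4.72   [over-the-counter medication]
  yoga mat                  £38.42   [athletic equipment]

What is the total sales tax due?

£6.02

Picture frame (8x10) £25.40: all other tangible goods → 5.5% → £1.40
Hot pretzel £3.86: prepared food, buyer-exempt → 0% → £0.00
Soccer ball £19.40: athletic equipment → 8% → £1.55
Dresser £179.63: home furniture, buyer-exempt → 0% → £0.00
Hot soup (large) £4.12: prepared food, buyer-exempt → 0% → £0.00
Wall mirror £62.24: home furniture, buyer-exempt → 0% → £0.00
Throat lozenges £4.72: over-the-counter medication → 0% → £0.00
Yoga mat £38.42: athletic equipment → 8% → £3.07
Total tax = £1.40 + £1.55 + £3.07 = £6.02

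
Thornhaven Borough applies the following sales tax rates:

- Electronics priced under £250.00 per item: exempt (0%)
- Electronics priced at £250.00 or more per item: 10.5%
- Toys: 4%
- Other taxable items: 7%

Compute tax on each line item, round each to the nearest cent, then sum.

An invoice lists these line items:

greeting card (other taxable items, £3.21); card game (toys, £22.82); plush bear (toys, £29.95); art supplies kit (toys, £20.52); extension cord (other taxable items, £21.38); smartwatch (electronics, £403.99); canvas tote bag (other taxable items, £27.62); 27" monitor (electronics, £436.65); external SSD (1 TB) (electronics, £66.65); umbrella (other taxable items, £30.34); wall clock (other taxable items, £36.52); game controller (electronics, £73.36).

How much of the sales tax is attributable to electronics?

£88.27

Smartwatch £403.99: electronics, £250.00 or more → 10.5% → £42.42
27" monitor £436.65: electronics, £250.00 or more → 10.5% → £45.85
External SSD (1 TB) £66.65: electronics, under £250.00 → 0% → £0.00
Game controller £73.36: electronics, under £250.00 → 0% → £0.00
Tax on electronics = £42.42 + £45.85 + £0.00 + £0.00 = £88.27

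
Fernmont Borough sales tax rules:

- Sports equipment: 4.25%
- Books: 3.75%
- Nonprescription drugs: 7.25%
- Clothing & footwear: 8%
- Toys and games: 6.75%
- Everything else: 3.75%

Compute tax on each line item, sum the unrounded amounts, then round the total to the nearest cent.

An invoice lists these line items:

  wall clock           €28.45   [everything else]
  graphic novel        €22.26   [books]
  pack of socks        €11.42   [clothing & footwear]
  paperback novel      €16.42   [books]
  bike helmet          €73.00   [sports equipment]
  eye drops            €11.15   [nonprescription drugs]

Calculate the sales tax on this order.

Wall clock €28.45: everything else → 3.75% → €1.066875
Graphic novel €22.26: books → 3.75% → €0.83475
Pack of socks €11.42: clothing & footwear → 8% → €0.9136
Paperback novel €16.42: books → 3.75% → €0.61575
Bike helmet €73.00: sports equipment → 4.25% → €3.1025
Eye drops €11.15: nonprescription drugs → 7.25% → €0.808375
Unrounded tax sum = €7.34185 → €7.34

€7.34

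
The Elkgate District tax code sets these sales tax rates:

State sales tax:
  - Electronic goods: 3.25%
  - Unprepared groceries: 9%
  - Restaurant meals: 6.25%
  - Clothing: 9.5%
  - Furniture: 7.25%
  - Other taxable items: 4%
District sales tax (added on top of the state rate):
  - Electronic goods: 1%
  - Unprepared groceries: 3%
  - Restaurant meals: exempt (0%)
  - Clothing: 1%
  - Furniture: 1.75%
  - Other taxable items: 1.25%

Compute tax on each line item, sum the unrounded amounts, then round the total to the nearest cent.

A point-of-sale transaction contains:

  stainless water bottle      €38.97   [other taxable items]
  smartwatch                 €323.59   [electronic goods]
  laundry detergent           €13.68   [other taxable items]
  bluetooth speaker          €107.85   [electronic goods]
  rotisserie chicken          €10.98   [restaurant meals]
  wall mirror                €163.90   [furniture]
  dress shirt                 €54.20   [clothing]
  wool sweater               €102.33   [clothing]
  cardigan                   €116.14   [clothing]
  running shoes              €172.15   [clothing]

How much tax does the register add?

Stainless water bottle €38.97: other taxable items → 4% + 1.25% district = 5.25% → €2.045925
Smartwatch €323.59: electronic goods → 3.25% + 1% district = 4.25% → €13.752575
Laundry detergent €13.68: other taxable items → 4% + 1.25% district = 5.25% → €0.7182
Bluetooth speaker €107.85: electronic goods → 3.25% + 1% district = 4.25% → €4.583625
Rotisserie chicken €10.98: restaurant meals → 6.25% + 0% district = 6.25% → €0.68625
Wall mirror €163.90: furniture → 7.25% + 1.75% district = 9% → €14.751
Dress shirt €54.20: clothing → 9.5% + 1% district = 10.5% → €5.691
Wool sweater €102.33: clothing → 9.5% + 1% district = 10.5% → €10.74465
Cardigan €116.14: clothing → 9.5% + 1% district = 10.5% → €12.1947
Running shoes €172.15: clothing → 9.5% + 1% district = 10.5% → €18.07575
Unrounded tax sum = €83.243675 → €83.24

€83.24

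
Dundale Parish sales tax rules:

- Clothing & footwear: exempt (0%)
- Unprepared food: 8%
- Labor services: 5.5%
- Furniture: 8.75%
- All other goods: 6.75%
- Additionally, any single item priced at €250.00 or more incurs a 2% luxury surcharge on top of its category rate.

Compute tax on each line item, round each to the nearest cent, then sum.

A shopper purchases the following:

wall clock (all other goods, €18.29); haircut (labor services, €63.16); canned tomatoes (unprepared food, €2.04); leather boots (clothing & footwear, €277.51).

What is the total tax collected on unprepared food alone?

Canned tomatoes €2.04: unprepared food → 8% → €0.16
Tax on unprepared food = €0.16

€0.16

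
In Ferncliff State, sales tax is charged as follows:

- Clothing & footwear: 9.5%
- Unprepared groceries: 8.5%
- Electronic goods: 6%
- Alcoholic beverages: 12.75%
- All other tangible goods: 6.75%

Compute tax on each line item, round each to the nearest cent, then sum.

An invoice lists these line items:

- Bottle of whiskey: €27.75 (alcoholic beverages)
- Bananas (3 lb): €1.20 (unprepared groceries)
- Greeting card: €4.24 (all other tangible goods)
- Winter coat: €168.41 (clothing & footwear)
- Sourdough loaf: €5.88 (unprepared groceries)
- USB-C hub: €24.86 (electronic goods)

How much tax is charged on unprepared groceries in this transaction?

Bananas (3 lb) €1.20: unprepared groceries → 8.5% → €0.10
Sourdough loaf €5.88: unprepared groceries → 8.5% → €0.50
Tax on unprepared groceries = €0.10 + €0.50 = €0.60

€0.60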